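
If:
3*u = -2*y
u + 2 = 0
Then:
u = -2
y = 3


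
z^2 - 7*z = z*(z - 7)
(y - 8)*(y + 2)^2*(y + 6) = y^4 + 2*y^3 - 52*y^2 - 200*y - 192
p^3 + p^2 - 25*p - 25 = (p - 5)*(p + 1)*(p + 5)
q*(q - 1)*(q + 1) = q^3 - q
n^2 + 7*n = n*(n + 7)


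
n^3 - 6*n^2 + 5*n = n*(n - 5)*(n - 1)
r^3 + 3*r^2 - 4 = (r - 1)*(r + 2)^2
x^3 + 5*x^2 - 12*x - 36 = (x - 3)*(x + 2)*(x + 6)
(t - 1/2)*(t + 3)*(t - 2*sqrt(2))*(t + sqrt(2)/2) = t^4 - 3*sqrt(2)*t^3/2 + 5*t^3/2 - 15*sqrt(2)*t^2/4 - 7*t^2/2 - 5*t + 9*sqrt(2)*t/4 + 3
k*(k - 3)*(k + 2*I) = k^3 - 3*k^2 + 2*I*k^2 - 6*I*k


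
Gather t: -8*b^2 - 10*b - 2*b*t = -8*b^2 - 2*b*t - 10*b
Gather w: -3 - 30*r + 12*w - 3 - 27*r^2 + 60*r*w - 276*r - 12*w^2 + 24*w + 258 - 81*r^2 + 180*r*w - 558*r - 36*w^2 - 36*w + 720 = -108*r^2 + 240*r*w - 864*r - 48*w^2 + 972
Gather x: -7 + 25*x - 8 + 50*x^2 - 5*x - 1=50*x^2 + 20*x - 16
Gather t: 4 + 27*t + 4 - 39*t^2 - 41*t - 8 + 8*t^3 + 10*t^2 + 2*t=8*t^3 - 29*t^2 - 12*t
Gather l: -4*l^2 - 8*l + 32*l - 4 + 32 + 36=-4*l^2 + 24*l + 64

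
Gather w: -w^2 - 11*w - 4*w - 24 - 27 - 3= -w^2 - 15*w - 54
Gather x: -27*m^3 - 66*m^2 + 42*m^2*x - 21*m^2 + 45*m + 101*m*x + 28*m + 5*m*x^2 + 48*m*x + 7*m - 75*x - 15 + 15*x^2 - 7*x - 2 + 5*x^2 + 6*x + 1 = -27*m^3 - 87*m^2 + 80*m + x^2*(5*m + 20) + x*(42*m^2 + 149*m - 76) - 16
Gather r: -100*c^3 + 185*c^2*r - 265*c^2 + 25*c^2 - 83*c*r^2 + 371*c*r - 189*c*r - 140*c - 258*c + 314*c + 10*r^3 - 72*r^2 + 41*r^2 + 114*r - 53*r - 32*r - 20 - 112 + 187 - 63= -100*c^3 - 240*c^2 - 84*c + 10*r^3 + r^2*(-83*c - 31) + r*(185*c^2 + 182*c + 29) - 8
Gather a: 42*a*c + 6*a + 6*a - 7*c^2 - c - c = a*(42*c + 12) - 7*c^2 - 2*c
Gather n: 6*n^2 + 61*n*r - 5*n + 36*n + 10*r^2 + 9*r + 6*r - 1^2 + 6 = 6*n^2 + n*(61*r + 31) + 10*r^2 + 15*r + 5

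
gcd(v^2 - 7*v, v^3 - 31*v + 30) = 1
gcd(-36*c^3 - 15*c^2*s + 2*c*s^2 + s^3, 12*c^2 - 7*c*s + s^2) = -4*c + s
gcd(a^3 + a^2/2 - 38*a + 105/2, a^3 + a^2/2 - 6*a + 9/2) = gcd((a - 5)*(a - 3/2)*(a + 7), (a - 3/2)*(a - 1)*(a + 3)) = a - 3/2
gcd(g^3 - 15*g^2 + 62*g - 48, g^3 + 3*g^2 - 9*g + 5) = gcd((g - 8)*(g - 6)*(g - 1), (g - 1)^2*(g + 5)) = g - 1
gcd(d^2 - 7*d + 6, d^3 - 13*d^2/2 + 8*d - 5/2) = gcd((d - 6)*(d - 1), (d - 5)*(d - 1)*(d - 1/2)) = d - 1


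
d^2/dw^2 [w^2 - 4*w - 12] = 2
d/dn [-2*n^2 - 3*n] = -4*n - 3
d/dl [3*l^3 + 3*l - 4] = 9*l^2 + 3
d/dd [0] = 0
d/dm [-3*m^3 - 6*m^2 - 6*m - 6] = -9*m^2 - 12*m - 6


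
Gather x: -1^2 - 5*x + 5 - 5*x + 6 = 10 - 10*x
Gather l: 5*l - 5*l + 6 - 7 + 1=0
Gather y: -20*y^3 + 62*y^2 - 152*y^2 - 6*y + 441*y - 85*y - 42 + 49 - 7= -20*y^3 - 90*y^2 + 350*y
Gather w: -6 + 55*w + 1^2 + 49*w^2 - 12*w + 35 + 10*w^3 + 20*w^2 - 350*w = 10*w^3 + 69*w^2 - 307*w + 30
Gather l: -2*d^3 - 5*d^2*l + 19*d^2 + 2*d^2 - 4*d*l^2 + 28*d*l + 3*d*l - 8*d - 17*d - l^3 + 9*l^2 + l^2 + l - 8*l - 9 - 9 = -2*d^3 + 21*d^2 - 25*d - l^3 + l^2*(10 - 4*d) + l*(-5*d^2 + 31*d - 7) - 18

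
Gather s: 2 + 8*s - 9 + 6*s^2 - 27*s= 6*s^2 - 19*s - 7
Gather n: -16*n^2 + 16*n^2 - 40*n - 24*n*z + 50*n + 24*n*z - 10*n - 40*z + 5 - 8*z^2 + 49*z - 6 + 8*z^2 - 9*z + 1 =0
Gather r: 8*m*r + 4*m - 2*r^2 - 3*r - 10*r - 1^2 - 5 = 4*m - 2*r^2 + r*(8*m - 13) - 6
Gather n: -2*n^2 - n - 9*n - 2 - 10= -2*n^2 - 10*n - 12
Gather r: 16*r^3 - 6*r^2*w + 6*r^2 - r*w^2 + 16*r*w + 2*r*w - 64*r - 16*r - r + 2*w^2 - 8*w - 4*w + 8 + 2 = 16*r^3 + r^2*(6 - 6*w) + r*(-w^2 + 18*w - 81) + 2*w^2 - 12*w + 10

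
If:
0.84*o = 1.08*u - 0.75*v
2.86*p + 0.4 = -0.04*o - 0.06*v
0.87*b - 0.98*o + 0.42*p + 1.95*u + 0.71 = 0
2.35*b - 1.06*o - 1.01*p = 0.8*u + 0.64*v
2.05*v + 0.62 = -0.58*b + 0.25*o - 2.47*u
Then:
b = -0.79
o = -1.46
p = -0.13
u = -0.72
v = 0.61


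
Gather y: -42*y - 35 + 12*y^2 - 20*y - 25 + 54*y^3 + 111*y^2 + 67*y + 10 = 54*y^3 + 123*y^2 + 5*y - 50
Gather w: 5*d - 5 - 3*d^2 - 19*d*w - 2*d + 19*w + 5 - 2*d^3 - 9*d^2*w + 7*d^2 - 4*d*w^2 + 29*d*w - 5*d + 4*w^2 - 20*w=-2*d^3 + 4*d^2 - 2*d + w^2*(4 - 4*d) + w*(-9*d^2 + 10*d - 1)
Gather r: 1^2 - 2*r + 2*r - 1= 0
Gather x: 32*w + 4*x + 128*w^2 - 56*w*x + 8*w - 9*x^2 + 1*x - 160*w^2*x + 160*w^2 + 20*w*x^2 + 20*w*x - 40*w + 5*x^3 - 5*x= 288*w^2 + 5*x^3 + x^2*(20*w - 9) + x*(-160*w^2 - 36*w)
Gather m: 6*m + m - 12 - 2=7*m - 14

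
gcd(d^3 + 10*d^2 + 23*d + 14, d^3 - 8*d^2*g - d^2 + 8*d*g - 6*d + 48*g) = d + 2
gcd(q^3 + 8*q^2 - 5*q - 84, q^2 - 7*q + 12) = q - 3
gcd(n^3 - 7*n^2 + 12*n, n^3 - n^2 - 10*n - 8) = n - 4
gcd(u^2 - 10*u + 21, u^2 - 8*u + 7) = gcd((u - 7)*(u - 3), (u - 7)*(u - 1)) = u - 7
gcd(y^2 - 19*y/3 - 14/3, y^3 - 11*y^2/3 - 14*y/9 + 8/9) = y + 2/3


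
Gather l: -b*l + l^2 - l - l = l^2 + l*(-b - 2)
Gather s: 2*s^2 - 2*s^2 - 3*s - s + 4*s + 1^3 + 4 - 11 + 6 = 0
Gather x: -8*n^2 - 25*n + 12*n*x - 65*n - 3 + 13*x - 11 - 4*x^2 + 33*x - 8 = -8*n^2 - 90*n - 4*x^2 + x*(12*n + 46) - 22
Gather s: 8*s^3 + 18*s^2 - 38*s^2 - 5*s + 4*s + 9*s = 8*s^3 - 20*s^2 + 8*s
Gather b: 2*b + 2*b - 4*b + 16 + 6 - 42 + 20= 0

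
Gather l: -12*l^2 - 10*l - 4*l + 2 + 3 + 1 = -12*l^2 - 14*l + 6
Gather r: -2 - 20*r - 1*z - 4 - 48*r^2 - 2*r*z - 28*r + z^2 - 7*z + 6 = -48*r^2 + r*(-2*z - 48) + z^2 - 8*z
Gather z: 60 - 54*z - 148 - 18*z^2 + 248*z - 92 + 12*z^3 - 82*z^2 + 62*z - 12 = 12*z^3 - 100*z^2 + 256*z - 192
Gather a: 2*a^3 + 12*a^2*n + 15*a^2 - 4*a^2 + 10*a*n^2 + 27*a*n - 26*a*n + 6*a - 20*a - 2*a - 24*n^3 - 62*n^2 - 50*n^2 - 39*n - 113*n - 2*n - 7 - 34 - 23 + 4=2*a^3 + a^2*(12*n + 11) + a*(10*n^2 + n - 16) - 24*n^3 - 112*n^2 - 154*n - 60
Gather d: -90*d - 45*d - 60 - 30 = -135*d - 90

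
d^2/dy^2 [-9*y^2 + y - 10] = -18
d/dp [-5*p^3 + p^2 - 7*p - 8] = -15*p^2 + 2*p - 7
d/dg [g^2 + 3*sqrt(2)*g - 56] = 2*g + 3*sqrt(2)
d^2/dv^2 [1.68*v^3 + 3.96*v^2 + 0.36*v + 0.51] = 10.08*v + 7.92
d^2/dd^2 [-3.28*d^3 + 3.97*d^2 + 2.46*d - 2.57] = 7.94 - 19.68*d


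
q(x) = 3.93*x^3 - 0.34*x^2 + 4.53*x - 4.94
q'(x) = 11.79*x^2 - 0.68*x + 4.53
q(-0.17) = -5.74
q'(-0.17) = 4.99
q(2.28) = 50.20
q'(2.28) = 64.27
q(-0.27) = -6.27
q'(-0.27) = 5.57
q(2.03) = 35.73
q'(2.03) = 51.74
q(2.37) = 56.20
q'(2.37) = 69.14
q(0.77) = 0.14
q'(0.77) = 11.00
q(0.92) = 2.00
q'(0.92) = 13.88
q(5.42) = 635.36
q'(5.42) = 347.19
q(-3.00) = -127.70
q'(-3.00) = 112.68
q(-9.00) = -2938.22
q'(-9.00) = 965.64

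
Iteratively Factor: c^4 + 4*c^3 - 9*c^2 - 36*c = (c + 3)*(c^3 + c^2 - 12*c) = c*(c + 3)*(c^2 + c - 12) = c*(c + 3)*(c + 4)*(c - 3)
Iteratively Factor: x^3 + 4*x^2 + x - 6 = (x - 1)*(x^2 + 5*x + 6) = (x - 1)*(x + 2)*(x + 3)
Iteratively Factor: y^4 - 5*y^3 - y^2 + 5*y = (y - 1)*(y^3 - 4*y^2 - 5*y) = (y - 5)*(y - 1)*(y^2 + y) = y*(y - 5)*(y - 1)*(y + 1)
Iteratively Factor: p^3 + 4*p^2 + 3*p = (p + 3)*(p^2 + p) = p*(p + 3)*(p + 1)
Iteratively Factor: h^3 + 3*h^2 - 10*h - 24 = (h + 2)*(h^2 + h - 12) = (h - 3)*(h + 2)*(h + 4)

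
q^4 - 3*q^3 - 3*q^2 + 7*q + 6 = (q - 3)*(q - 2)*(q + 1)^2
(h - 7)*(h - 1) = h^2 - 8*h + 7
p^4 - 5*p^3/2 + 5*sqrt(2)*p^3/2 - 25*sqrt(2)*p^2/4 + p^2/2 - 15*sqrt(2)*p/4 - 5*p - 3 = (p - 3)*(p + 1/2)*(p + sqrt(2)/2)*(p + 2*sqrt(2))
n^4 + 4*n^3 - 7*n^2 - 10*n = n*(n - 2)*(n + 1)*(n + 5)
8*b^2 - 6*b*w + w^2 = (-4*b + w)*(-2*b + w)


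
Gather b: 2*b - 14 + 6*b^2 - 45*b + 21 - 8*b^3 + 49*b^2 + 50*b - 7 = -8*b^3 + 55*b^2 + 7*b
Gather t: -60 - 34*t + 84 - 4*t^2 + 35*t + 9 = -4*t^2 + t + 33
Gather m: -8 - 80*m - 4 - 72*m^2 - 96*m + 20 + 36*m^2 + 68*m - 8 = -36*m^2 - 108*m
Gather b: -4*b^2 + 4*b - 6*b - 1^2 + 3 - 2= -4*b^2 - 2*b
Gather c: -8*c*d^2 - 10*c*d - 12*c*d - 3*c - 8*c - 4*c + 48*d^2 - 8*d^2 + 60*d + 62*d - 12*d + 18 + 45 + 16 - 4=c*(-8*d^2 - 22*d - 15) + 40*d^2 + 110*d + 75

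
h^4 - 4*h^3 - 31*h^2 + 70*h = h*(h - 7)*(h - 2)*(h + 5)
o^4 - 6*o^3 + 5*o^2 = o^2*(o - 5)*(o - 1)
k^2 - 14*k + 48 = (k - 8)*(k - 6)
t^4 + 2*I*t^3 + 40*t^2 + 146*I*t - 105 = (t - 7*I)*(t + I)*(t + 3*I)*(t + 5*I)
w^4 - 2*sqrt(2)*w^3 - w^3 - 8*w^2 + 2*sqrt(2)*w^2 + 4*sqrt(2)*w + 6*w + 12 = (w - 2)*(w + 1)*(w - 3*sqrt(2))*(w + sqrt(2))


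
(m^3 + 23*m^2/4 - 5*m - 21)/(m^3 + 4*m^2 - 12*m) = (m + 7/4)/m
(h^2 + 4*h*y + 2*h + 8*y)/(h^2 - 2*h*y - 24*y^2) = (-h - 2)/(-h + 6*y)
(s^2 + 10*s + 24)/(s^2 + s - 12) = (s + 6)/(s - 3)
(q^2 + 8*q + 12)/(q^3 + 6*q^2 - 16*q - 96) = (q + 2)/(q^2 - 16)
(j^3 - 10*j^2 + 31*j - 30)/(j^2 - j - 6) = (j^2 - 7*j + 10)/(j + 2)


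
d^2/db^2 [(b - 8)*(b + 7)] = 2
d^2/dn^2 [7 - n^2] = -2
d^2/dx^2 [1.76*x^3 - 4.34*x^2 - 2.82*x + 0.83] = 10.56*x - 8.68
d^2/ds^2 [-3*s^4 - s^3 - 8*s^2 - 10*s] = -36*s^2 - 6*s - 16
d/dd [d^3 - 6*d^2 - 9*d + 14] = 3*d^2 - 12*d - 9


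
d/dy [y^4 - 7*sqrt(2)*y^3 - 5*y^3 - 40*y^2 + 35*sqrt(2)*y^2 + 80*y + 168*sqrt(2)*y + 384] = 4*y^3 - 21*sqrt(2)*y^2 - 15*y^2 - 80*y + 70*sqrt(2)*y + 80 + 168*sqrt(2)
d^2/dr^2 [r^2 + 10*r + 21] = 2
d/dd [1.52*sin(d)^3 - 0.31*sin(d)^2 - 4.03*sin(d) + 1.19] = (4.56*sin(d)^2 - 0.62*sin(d) - 4.03)*cos(d)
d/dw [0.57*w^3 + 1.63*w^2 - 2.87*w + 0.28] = 1.71*w^2 + 3.26*w - 2.87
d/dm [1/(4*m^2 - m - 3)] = (1 - 8*m)/(-4*m^2 + m + 3)^2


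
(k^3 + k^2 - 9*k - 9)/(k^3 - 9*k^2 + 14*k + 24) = (k^2 - 9)/(k^2 - 10*k + 24)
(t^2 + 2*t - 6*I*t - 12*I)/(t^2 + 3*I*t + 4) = (t^2 + t*(2 - 6*I) - 12*I)/(t^2 + 3*I*t + 4)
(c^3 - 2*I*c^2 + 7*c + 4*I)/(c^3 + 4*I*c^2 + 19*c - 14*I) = (c^3 - 2*I*c^2 + 7*c + 4*I)/(c^3 + 4*I*c^2 + 19*c - 14*I)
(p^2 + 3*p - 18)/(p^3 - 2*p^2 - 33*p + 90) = 1/(p - 5)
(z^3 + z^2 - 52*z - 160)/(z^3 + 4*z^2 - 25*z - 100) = (z - 8)/(z - 5)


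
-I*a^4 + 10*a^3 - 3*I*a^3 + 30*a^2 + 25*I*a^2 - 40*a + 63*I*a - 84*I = (a + 4)*(a + 3*I)*(a + 7*I)*(-I*a + I)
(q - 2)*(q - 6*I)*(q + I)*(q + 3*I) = q^4 - 2*q^3 - 2*I*q^3 + 21*q^2 + 4*I*q^2 - 42*q + 18*I*q - 36*I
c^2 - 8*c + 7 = (c - 7)*(c - 1)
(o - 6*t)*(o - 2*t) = o^2 - 8*o*t + 12*t^2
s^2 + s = s*(s + 1)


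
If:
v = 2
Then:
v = 2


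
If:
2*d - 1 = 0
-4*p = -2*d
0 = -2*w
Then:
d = 1/2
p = 1/4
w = 0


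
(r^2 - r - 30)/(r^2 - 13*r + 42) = (r + 5)/(r - 7)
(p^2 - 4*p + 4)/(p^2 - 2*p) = (p - 2)/p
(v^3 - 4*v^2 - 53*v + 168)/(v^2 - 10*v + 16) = (v^2 + 4*v - 21)/(v - 2)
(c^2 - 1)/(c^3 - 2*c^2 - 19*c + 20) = (c + 1)/(c^2 - c - 20)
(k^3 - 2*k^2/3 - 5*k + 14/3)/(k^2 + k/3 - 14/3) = k - 1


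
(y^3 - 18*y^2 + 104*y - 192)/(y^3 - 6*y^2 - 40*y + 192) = (y - 6)/(y + 6)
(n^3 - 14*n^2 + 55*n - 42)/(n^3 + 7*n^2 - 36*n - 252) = (n^2 - 8*n + 7)/(n^2 + 13*n + 42)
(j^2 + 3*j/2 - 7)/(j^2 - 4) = (j + 7/2)/(j + 2)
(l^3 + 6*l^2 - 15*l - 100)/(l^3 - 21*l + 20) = (l + 5)/(l - 1)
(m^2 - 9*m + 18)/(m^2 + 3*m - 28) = (m^2 - 9*m + 18)/(m^2 + 3*m - 28)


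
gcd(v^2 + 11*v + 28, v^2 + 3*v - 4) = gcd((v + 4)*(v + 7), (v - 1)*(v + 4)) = v + 4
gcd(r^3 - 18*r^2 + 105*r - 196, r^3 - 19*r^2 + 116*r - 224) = r^2 - 11*r + 28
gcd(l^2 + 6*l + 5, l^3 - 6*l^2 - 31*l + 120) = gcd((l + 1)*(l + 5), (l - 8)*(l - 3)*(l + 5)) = l + 5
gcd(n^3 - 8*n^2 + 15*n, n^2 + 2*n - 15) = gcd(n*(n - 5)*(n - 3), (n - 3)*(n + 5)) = n - 3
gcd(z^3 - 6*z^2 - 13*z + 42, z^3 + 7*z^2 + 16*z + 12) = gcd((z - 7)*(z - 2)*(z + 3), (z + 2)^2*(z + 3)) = z + 3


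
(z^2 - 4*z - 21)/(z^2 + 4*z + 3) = (z - 7)/(z + 1)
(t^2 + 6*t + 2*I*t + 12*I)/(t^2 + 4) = (t + 6)/(t - 2*I)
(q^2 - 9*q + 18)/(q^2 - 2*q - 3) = (q - 6)/(q + 1)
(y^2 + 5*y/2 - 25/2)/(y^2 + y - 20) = (y - 5/2)/(y - 4)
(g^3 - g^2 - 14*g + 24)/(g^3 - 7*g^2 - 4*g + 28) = (g^2 + g - 12)/(g^2 - 5*g - 14)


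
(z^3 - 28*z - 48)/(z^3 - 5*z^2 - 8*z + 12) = (z + 4)/(z - 1)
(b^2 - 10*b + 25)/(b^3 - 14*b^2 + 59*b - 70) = (b - 5)/(b^2 - 9*b + 14)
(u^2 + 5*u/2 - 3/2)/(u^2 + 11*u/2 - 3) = (u + 3)/(u + 6)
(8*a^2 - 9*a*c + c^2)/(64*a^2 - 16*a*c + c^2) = (a - c)/(8*a - c)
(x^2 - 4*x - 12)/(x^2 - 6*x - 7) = (-x^2 + 4*x + 12)/(-x^2 + 6*x + 7)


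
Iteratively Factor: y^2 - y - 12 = (y - 4)*(y + 3)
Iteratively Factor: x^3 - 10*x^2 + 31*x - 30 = (x - 3)*(x^2 - 7*x + 10) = (x - 5)*(x - 3)*(x - 2)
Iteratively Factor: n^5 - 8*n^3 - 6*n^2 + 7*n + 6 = (n - 3)*(n^4 + 3*n^3 + n^2 - 3*n - 2) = (n - 3)*(n + 1)*(n^3 + 2*n^2 - n - 2) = (n - 3)*(n - 1)*(n + 1)*(n^2 + 3*n + 2) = (n - 3)*(n - 1)*(n + 1)*(n + 2)*(n + 1)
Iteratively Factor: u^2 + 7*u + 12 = (u + 4)*(u + 3)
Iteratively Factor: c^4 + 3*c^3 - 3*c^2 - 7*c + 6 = (c + 3)*(c^3 - 3*c + 2) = (c - 1)*(c + 3)*(c^2 + c - 2) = (c - 1)^2*(c + 3)*(c + 2)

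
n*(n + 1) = n^2 + n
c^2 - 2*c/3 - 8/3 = (c - 2)*(c + 4/3)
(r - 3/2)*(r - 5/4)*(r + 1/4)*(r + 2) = r^4 - r^3/2 - 61*r^2/16 + 91*r/32 + 15/16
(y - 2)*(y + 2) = y^2 - 4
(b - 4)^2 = b^2 - 8*b + 16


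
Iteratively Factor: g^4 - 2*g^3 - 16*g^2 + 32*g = (g - 2)*(g^3 - 16*g) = (g - 4)*(g - 2)*(g^2 + 4*g) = g*(g - 4)*(g - 2)*(g + 4)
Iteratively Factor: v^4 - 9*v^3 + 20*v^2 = (v)*(v^3 - 9*v^2 + 20*v) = v^2*(v^2 - 9*v + 20) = v^2*(v - 5)*(v - 4)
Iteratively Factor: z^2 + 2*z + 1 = (z + 1)*(z + 1)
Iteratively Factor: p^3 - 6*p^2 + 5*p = (p)*(p^2 - 6*p + 5) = p*(p - 5)*(p - 1)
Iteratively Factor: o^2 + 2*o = (o)*(o + 2)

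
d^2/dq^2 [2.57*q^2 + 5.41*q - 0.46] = 5.14000000000000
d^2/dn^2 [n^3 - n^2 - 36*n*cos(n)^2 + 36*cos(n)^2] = 72*n*cos(2*n) + 6*n - 72*sqrt(2)*cos(2*n + pi/4) - 2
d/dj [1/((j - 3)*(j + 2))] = (1 - 2*j)/(j^4 - 2*j^3 - 11*j^2 + 12*j + 36)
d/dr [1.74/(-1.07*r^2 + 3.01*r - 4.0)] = (3.7236*r - 5.2374)/(1.07*r^2 - 3.01*r + 4.0)^2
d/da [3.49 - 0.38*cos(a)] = 0.38*sin(a)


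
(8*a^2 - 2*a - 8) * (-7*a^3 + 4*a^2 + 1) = -56*a^5 + 46*a^4 + 48*a^3 - 24*a^2 - 2*a - 8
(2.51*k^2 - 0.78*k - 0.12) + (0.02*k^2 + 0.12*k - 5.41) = 2.53*k^2 - 0.66*k - 5.53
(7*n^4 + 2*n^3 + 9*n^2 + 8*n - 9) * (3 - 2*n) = -14*n^5 + 17*n^4 - 12*n^3 + 11*n^2 + 42*n - 27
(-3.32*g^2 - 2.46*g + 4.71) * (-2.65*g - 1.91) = 8.798*g^3 + 12.8602*g^2 - 7.7829*g - 8.9961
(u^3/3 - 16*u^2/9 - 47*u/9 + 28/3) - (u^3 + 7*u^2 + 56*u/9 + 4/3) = -2*u^3/3 - 79*u^2/9 - 103*u/9 + 8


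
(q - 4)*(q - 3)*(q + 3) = q^3 - 4*q^2 - 9*q + 36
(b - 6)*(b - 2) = b^2 - 8*b + 12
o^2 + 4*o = o*(o + 4)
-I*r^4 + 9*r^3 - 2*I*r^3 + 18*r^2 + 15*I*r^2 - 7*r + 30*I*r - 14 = (r + 2)*(r + I)*(r + 7*I)*(-I*r + 1)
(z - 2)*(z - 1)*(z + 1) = z^3 - 2*z^2 - z + 2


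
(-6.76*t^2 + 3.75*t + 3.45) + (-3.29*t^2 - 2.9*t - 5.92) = -10.05*t^2 + 0.85*t - 2.47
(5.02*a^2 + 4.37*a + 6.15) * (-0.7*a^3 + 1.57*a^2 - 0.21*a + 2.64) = -3.514*a^5 + 4.8224*a^4 + 1.5017*a^3 + 21.9906*a^2 + 10.2453*a + 16.236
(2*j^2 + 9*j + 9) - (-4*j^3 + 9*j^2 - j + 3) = 4*j^3 - 7*j^2 + 10*j + 6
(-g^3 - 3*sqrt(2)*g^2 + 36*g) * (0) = 0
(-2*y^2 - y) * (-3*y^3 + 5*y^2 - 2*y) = 6*y^5 - 7*y^4 - y^3 + 2*y^2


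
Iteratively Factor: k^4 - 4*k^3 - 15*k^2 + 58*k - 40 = (k - 2)*(k^3 - 2*k^2 - 19*k + 20) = (k - 5)*(k - 2)*(k^2 + 3*k - 4) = (k - 5)*(k - 2)*(k + 4)*(k - 1)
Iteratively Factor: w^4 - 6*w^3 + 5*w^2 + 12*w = (w)*(w^3 - 6*w^2 + 5*w + 12) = w*(w - 3)*(w^2 - 3*w - 4) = w*(w - 4)*(w - 3)*(w + 1)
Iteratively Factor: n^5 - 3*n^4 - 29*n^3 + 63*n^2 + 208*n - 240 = (n + 3)*(n^4 - 6*n^3 - 11*n^2 + 96*n - 80) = (n - 5)*(n + 3)*(n^3 - n^2 - 16*n + 16) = (n - 5)*(n - 4)*(n + 3)*(n^2 + 3*n - 4) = (n - 5)*(n - 4)*(n + 3)*(n + 4)*(n - 1)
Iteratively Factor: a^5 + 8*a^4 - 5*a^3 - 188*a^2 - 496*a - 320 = (a + 4)*(a^4 + 4*a^3 - 21*a^2 - 104*a - 80) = (a + 4)^2*(a^3 - 21*a - 20) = (a + 1)*(a + 4)^2*(a^2 - a - 20) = (a + 1)*(a + 4)^3*(a - 5)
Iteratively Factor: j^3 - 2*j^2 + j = (j - 1)*(j^2 - j) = j*(j - 1)*(j - 1)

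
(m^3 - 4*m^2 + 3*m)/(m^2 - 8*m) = (m^2 - 4*m + 3)/(m - 8)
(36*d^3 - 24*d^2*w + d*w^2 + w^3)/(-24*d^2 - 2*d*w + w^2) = (-36*d^3 + 24*d^2*w - d*w^2 - w^3)/(24*d^2 + 2*d*w - w^2)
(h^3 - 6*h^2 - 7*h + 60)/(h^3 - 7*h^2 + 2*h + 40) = (h + 3)/(h + 2)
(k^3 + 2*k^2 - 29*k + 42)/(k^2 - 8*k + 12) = (k^2 + 4*k - 21)/(k - 6)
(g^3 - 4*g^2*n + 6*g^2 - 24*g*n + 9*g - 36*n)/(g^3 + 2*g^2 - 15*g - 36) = (g - 4*n)/(g - 4)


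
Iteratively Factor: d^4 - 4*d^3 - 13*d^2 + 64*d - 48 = (d - 3)*(d^3 - d^2 - 16*d + 16) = (d - 4)*(d - 3)*(d^2 + 3*d - 4) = (d - 4)*(d - 3)*(d + 4)*(d - 1)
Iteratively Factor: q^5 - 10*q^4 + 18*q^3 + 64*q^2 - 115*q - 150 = (q - 5)*(q^4 - 5*q^3 - 7*q^2 + 29*q + 30) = (q - 5)^2*(q^3 - 7*q - 6) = (q - 5)^2*(q + 1)*(q^2 - q - 6) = (q - 5)^2*(q + 1)*(q + 2)*(q - 3)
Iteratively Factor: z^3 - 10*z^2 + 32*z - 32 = (z - 2)*(z^2 - 8*z + 16) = (z - 4)*(z - 2)*(z - 4)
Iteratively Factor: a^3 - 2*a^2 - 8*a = (a - 4)*(a^2 + 2*a) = a*(a - 4)*(a + 2)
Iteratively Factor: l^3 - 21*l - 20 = (l - 5)*(l^2 + 5*l + 4) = (l - 5)*(l + 4)*(l + 1)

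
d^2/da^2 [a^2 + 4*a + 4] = 2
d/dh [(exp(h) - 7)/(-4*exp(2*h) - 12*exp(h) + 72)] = ((exp(h) - 7)*(2*exp(h) + 3) - exp(2*h) - 3*exp(h) + 18)*exp(h)/(4*(exp(2*h) + 3*exp(h) - 18)^2)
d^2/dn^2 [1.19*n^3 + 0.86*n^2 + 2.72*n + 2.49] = 7.14*n + 1.72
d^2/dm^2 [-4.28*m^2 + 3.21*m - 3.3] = -8.56000000000000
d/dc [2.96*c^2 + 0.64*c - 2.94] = 5.92*c + 0.64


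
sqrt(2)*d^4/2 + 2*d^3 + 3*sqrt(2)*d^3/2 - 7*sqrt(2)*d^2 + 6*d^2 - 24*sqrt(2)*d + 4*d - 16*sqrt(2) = (d + 2)*(d - 2*sqrt(2))*(d + 4*sqrt(2))*(sqrt(2)*d/2 + sqrt(2)/2)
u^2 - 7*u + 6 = (u - 6)*(u - 1)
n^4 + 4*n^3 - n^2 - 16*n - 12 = (n - 2)*(n + 1)*(n + 2)*(n + 3)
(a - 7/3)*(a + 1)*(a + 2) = a^3 + 2*a^2/3 - 5*a - 14/3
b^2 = b^2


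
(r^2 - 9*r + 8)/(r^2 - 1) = (r - 8)/(r + 1)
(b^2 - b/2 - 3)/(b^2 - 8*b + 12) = (b + 3/2)/(b - 6)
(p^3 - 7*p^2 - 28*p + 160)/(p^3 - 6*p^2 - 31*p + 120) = (p - 4)/(p - 3)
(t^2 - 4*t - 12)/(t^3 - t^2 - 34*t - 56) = (t - 6)/(t^2 - 3*t - 28)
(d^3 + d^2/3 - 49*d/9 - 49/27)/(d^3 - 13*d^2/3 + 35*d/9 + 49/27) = (3*d + 7)/(3*d - 7)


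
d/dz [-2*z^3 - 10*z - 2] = -6*z^2 - 10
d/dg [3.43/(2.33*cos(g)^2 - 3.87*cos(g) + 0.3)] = (15.9838*cos(g) - 13.2741)*sin(g)/(2.33*cos(g)^2 - 3.87*cos(g) + 0.3)^2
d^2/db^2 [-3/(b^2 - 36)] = 18*(-b^2 - 12)/(b^2 - 36)^3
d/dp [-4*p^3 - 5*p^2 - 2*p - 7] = -12*p^2 - 10*p - 2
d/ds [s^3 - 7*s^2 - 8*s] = 3*s^2 - 14*s - 8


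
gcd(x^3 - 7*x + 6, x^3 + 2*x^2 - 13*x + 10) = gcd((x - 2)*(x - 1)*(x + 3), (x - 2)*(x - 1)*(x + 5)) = x^2 - 3*x + 2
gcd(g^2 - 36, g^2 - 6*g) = g - 6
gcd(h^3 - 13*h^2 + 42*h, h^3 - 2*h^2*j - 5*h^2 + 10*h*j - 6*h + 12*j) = h - 6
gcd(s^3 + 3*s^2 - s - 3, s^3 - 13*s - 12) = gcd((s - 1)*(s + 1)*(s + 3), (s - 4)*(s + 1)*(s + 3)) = s^2 + 4*s + 3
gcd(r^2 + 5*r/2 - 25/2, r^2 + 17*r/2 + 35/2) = r + 5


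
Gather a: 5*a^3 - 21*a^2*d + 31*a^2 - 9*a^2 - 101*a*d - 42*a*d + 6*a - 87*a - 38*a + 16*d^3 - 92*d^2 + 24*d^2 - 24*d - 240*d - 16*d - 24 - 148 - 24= 5*a^3 + a^2*(22 - 21*d) + a*(-143*d - 119) + 16*d^3 - 68*d^2 - 280*d - 196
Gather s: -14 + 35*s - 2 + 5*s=40*s - 16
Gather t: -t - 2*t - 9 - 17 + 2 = -3*t - 24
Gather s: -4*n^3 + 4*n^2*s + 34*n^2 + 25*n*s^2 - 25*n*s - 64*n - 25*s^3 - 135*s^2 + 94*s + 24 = -4*n^3 + 34*n^2 - 64*n - 25*s^3 + s^2*(25*n - 135) + s*(4*n^2 - 25*n + 94) + 24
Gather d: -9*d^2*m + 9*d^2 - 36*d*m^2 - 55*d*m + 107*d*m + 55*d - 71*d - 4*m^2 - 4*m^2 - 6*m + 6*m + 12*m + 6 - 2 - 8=d^2*(9 - 9*m) + d*(-36*m^2 + 52*m - 16) - 8*m^2 + 12*m - 4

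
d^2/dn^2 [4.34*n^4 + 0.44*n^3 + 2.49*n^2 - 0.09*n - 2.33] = 52.08*n^2 + 2.64*n + 4.98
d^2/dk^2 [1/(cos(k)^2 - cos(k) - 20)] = (4*sin(k)^4 - 83*sin(k)^2 - 65*cos(k)/4 - 3*cos(3*k)/4 + 37)/(sin(k)^2 + cos(k) + 19)^3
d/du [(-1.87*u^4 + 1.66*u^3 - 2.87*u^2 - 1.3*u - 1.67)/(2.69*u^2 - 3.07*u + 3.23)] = (-10.0606*u^5 + 21.6881*u^4 - 34.3528*u^3 + 28.3933*u^2 - 9.5556*u - 9.3259)/(7.2361*u^4 - 16.5166*u^3 + 26.8023*u^2 - 19.8322*u + 10.4329)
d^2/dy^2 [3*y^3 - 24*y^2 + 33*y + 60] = 18*y - 48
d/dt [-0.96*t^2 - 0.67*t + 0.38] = -1.92*t - 0.67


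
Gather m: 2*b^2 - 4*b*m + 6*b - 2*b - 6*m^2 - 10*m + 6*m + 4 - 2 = 2*b^2 + 4*b - 6*m^2 + m*(-4*b - 4) + 2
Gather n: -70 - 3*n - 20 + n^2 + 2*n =n^2 - n - 90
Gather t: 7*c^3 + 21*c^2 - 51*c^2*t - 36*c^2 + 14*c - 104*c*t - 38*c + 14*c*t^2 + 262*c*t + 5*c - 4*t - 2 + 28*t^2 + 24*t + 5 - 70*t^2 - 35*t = 7*c^3 - 15*c^2 - 19*c + t^2*(14*c - 42) + t*(-51*c^2 + 158*c - 15) + 3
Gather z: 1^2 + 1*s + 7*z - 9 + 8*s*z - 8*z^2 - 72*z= s - 8*z^2 + z*(8*s - 65) - 8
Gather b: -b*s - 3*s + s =-b*s - 2*s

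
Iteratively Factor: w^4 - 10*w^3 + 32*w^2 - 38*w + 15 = (w - 5)*(w^3 - 5*w^2 + 7*w - 3) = (w - 5)*(w - 1)*(w^2 - 4*w + 3) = (w - 5)*(w - 1)^2*(w - 3)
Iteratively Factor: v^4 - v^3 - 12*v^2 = (v)*(v^3 - v^2 - 12*v) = v*(v + 3)*(v^2 - 4*v) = v^2*(v + 3)*(v - 4)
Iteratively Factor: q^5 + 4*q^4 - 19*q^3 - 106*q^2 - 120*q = (q + 3)*(q^4 + q^3 - 22*q^2 - 40*q) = (q - 5)*(q + 3)*(q^3 + 6*q^2 + 8*q) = (q - 5)*(q + 2)*(q + 3)*(q^2 + 4*q) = (q - 5)*(q + 2)*(q + 3)*(q + 4)*(q)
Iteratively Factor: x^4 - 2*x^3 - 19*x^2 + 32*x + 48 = (x - 4)*(x^3 + 2*x^2 - 11*x - 12) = (x - 4)*(x + 1)*(x^2 + x - 12) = (x - 4)*(x - 3)*(x + 1)*(x + 4)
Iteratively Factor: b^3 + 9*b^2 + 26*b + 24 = (b + 4)*(b^2 + 5*b + 6) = (b + 2)*(b + 4)*(b + 3)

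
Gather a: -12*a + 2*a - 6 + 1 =-10*a - 5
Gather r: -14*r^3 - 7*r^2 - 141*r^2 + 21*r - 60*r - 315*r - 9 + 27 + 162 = -14*r^3 - 148*r^2 - 354*r + 180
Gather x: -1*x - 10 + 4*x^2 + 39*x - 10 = 4*x^2 + 38*x - 20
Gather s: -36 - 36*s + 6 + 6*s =-30*s - 30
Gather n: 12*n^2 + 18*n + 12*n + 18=12*n^2 + 30*n + 18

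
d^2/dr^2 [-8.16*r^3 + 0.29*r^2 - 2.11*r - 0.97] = 0.58 - 48.96*r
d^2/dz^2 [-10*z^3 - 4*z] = -60*z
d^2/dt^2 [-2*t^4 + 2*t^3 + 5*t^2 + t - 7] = -24*t^2 + 12*t + 10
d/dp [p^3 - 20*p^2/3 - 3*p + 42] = 3*p^2 - 40*p/3 - 3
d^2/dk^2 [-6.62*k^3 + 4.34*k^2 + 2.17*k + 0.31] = 8.68 - 39.72*k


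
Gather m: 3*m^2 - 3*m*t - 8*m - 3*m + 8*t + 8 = 3*m^2 + m*(-3*t - 11) + 8*t + 8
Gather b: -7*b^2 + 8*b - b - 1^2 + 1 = -7*b^2 + 7*b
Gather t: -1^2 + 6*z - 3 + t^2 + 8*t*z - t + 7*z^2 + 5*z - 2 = t^2 + t*(8*z - 1) + 7*z^2 + 11*z - 6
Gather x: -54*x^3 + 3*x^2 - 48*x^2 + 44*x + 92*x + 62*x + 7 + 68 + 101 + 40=-54*x^3 - 45*x^2 + 198*x + 216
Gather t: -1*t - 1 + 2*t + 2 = t + 1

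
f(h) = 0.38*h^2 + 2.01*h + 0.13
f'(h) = 0.76*h + 2.01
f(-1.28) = -1.82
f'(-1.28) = 1.04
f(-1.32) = -1.86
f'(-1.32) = 1.01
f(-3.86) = -1.97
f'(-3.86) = -0.92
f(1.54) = 4.13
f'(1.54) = 3.18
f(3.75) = 13.01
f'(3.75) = 4.86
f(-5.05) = -0.33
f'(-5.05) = -1.83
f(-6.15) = 2.14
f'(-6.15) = -2.66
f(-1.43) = -1.97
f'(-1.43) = 0.92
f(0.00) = 0.13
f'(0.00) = 2.01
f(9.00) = 49.00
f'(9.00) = 8.85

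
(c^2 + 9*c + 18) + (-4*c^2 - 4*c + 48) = -3*c^2 + 5*c + 66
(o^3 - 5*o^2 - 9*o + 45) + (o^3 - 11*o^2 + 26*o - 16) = 2*o^3 - 16*o^2 + 17*o + 29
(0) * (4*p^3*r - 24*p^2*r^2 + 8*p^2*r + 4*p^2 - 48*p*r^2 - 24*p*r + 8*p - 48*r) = 0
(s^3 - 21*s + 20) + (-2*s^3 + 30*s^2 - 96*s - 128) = -s^3 + 30*s^2 - 117*s - 108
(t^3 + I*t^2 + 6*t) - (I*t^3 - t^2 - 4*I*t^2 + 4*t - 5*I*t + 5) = t^3 - I*t^3 + t^2 + 5*I*t^2 + 2*t + 5*I*t - 5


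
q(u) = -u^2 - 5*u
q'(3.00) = -11.00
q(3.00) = -24.00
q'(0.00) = -5.00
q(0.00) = 0.00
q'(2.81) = -10.62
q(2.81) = -21.95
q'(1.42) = -7.84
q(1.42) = -9.12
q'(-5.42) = 5.84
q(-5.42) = -2.28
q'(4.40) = -13.80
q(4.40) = -41.36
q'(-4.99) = 4.98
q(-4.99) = 0.05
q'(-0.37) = -4.26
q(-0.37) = 1.71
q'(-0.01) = -4.98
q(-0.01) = 0.05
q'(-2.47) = -0.06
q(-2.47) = 6.25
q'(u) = -2*u - 5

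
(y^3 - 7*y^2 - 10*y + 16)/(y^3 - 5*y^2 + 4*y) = (y^2 - 6*y - 16)/(y*(y - 4))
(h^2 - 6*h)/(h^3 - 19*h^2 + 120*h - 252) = h/(h^2 - 13*h + 42)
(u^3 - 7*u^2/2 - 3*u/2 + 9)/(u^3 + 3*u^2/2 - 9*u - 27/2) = (u - 2)/(u + 3)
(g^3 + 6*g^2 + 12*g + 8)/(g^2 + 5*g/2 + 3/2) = 2*(g^3 + 6*g^2 + 12*g + 8)/(2*g^2 + 5*g + 3)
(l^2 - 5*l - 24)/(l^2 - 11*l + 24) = (l + 3)/(l - 3)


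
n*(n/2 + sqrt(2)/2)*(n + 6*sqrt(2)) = n^3/2 + 7*sqrt(2)*n^2/2 + 6*n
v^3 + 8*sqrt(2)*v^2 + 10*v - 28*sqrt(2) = (v - sqrt(2))*(v + 2*sqrt(2))*(v + 7*sqrt(2))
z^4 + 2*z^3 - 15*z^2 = z^2*(z - 3)*(z + 5)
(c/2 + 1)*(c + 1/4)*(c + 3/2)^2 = c^4/2 + 21*c^3/8 + 19*c^2/4 + 105*c/32 + 9/16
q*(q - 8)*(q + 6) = q^3 - 2*q^2 - 48*q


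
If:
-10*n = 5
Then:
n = -1/2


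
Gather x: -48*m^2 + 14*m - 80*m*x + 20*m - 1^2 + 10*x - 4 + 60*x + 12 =-48*m^2 + 34*m + x*(70 - 80*m) + 7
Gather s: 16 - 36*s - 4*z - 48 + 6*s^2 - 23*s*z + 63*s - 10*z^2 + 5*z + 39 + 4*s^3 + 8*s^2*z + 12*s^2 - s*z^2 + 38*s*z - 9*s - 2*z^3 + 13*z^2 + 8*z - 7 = 4*s^3 + s^2*(8*z + 18) + s*(-z^2 + 15*z + 18) - 2*z^3 + 3*z^2 + 9*z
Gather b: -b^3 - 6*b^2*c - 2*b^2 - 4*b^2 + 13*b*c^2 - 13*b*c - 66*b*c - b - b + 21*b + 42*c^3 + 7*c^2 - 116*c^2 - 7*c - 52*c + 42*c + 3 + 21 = -b^3 + b^2*(-6*c - 6) + b*(13*c^2 - 79*c + 19) + 42*c^3 - 109*c^2 - 17*c + 24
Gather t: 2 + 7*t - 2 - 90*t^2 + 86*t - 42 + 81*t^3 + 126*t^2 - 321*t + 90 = 81*t^3 + 36*t^2 - 228*t + 48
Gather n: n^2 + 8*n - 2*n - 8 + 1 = n^2 + 6*n - 7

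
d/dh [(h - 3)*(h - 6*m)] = 2*h - 6*m - 3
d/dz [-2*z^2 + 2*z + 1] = 2 - 4*z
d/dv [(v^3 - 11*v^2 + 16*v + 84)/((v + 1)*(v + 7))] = (v^4 + 16*v^3 - 83*v^2 - 322*v - 560)/(v^4 + 16*v^3 + 78*v^2 + 112*v + 49)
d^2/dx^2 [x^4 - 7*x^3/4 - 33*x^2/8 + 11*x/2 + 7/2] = 12*x^2 - 21*x/2 - 33/4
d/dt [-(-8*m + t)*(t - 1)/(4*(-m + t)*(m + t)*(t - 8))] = ((m - t)*(m + t)*(8*m - t)*(t - 1) + (m - t)*(m + t)*(t - 8)*(-8*m + 2*t - 1) + (m - t)*(8*m - t)*(t - 8)*(t - 1) - (m + t)*(8*m - t)*(t - 8)*(t - 1))/(4*(m - t)^2*(m + t)^2*(t - 8)^2)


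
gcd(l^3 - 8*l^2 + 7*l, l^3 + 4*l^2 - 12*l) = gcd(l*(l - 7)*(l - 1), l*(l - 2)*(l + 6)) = l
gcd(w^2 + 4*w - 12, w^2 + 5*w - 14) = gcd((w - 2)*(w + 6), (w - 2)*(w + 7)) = w - 2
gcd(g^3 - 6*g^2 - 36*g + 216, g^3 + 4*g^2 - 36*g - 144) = g^2 - 36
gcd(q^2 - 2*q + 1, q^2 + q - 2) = q - 1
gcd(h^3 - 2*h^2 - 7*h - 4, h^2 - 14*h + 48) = 1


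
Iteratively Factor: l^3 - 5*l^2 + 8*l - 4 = (l - 2)*(l^2 - 3*l + 2) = (l - 2)*(l - 1)*(l - 2)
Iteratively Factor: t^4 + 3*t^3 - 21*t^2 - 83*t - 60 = (t - 5)*(t^3 + 8*t^2 + 19*t + 12) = (t - 5)*(t + 1)*(t^2 + 7*t + 12) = (t - 5)*(t + 1)*(t + 3)*(t + 4)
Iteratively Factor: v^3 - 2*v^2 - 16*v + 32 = (v - 2)*(v^2 - 16) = (v - 4)*(v - 2)*(v + 4)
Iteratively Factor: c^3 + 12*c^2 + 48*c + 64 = (c + 4)*(c^2 + 8*c + 16) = (c + 4)^2*(c + 4)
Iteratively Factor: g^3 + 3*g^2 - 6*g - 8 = (g + 1)*(g^2 + 2*g - 8) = (g - 2)*(g + 1)*(g + 4)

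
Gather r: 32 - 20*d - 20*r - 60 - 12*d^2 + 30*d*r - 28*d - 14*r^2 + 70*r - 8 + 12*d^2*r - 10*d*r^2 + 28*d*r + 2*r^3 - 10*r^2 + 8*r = -12*d^2 - 48*d + 2*r^3 + r^2*(-10*d - 24) + r*(12*d^2 + 58*d + 58) - 36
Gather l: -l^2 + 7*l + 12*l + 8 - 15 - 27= -l^2 + 19*l - 34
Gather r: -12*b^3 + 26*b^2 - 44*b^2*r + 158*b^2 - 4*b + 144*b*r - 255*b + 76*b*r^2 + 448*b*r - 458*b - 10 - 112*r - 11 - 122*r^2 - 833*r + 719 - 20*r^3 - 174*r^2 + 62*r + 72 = -12*b^3 + 184*b^2 - 717*b - 20*r^3 + r^2*(76*b - 296) + r*(-44*b^2 + 592*b - 883) + 770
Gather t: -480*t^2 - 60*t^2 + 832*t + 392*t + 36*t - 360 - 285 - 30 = -540*t^2 + 1260*t - 675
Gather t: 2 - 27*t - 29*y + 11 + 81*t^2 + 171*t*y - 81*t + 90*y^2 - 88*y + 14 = 81*t^2 + t*(171*y - 108) + 90*y^2 - 117*y + 27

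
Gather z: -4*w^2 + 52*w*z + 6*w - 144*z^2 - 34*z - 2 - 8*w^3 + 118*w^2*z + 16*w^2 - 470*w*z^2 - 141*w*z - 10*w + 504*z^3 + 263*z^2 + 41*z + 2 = -8*w^3 + 12*w^2 - 4*w + 504*z^3 + z^2*(119 - 470*w) + z*(118*w^2 - 89*w + 7)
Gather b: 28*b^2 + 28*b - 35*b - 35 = 28*b^2 - 7*b - 35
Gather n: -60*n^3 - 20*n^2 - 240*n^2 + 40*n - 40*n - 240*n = -60*n^3 - 260*n^2 - 240*n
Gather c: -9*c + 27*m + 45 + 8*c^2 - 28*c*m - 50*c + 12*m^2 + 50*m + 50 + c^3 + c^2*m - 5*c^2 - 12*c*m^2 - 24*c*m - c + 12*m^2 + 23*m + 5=c^3 + c^2*(m + 3) + c*(-12*m^2 - 52*m - 60) + 24*m^2 + 100*m + 100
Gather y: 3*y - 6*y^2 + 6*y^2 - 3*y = 0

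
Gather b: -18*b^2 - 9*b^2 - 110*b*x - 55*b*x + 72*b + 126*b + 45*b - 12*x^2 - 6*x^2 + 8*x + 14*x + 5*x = -27*b^2 + b*(243 - 165*x) - 18*x^2 + 27*x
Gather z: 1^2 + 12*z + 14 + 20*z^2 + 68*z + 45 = 20*z^2 + 80*z + 60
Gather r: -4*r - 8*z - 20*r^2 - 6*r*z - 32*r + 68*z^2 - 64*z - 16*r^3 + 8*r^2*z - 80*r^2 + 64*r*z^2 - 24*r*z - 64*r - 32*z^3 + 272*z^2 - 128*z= -16*r^3 + r^2*(8*z - 100) + r*(64*z^2 - 30*z - 100) - 32*z^3 + 340*z^2 - 200*z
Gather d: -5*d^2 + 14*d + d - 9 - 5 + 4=-5*d^2 + 15*d - 10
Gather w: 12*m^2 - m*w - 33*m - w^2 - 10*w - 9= 12*m^2 - 33*m - w^2 + w*(-m - 10) - 9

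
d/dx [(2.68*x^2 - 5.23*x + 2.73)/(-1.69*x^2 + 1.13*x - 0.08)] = (-5.8103*x^2 + 8.7986*x - 2.6665)/(2.8561*x^4 - 3.8194*x^3 + 1.5473*x^2 - 0.1808*x + 0.0064)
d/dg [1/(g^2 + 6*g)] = 2*(-g - 3)/(g^2*(g + 6)^2)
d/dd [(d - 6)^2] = 2*d - 12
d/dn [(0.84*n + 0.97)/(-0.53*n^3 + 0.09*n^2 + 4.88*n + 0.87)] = (0.8904*n^3 + 1.4667*n^2 - 0.1746*n - 4.0028)/(0.2809*n^6 - 0.0954*n^5 - 5.1647*n^4 - 0.0438000000000001*n^3 + 23.971*n^2 + 8.4912*n + 0.7569)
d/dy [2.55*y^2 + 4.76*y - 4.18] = 5.1*y + 4.76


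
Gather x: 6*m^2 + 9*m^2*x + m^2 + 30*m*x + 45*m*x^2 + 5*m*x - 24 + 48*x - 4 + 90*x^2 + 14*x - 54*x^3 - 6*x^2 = 7*m^2 - 54*x^3 + x^2*(45*m + 84) + x*(9*m^2 + 35*m + 62) - 28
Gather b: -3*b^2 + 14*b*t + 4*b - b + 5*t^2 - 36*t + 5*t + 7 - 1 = -3*b^2 + b*(14*t + 3) + 5*t^2 - 31*t + 6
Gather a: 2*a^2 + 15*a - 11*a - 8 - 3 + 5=2*a^2 + 4*a - 6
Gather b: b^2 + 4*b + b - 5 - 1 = b^2 + 5*b - 6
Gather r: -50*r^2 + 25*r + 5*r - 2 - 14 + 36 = -50*r^2 + 30*r + 20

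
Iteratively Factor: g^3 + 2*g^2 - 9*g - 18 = (g + 3)*(g^2 - g - 6) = (g - 3)*(g + 3)*(g + 2)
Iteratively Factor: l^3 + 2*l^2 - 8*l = (l)*(l^2 + 2*l - 8) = l*(l - 2)*(l + 4)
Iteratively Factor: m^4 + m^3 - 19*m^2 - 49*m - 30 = (m + 3)*(m^3 - 2*m^2 - 13*m - 10) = (m + 2)*(m + 3)*(m^2 - 4*m - 5) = (m + 1)*(m + 2)*(m + 3)*(m - 5)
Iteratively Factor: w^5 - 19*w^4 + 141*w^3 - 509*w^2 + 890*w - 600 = (w - 5)*(w^4 - 14*w^3 + 71*w^2 - 154*w + 120) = (w - 5)*(w - 3)*(w^3 - 11*w^2 + 38*w - 40) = (w - 5)*(w - 3)*(w - 2)*(w^2 - 9*w + 20) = (w - 5)^2*(w - 3)*(w - 2)*(w - 4)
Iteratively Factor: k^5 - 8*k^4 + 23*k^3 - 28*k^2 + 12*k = (k - 3)*(k^4 - 5*k^3 + 8*k^2 - 4*k) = (k - 3)*(k - 2)*(k^3 - 3*k^2 + 2*k) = (k - 3)*(k - 2)^2*(k^2 - k) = (k - 3)*(k - 2)^2*(k - 1)*(k)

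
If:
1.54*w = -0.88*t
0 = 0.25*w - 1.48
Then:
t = -10.36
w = 5.92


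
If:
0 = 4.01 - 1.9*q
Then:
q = 2.11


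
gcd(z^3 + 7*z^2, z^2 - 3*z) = z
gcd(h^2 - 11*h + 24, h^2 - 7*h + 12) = h - 3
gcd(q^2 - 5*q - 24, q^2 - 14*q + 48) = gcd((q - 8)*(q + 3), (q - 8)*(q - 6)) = q - 8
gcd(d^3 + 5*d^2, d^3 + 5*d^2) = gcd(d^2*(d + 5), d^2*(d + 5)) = d^3 + 5*d^2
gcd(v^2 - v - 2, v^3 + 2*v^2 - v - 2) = v + 1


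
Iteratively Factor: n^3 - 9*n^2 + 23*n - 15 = (n - 3)*(n^2 - 6*n + 5) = (n - 3)*(n - 1)*(n - 5)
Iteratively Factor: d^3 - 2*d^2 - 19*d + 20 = (d + 4)*(d^2 - 6*d + 5) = (d - 5)*(d + 4)*(d - 1)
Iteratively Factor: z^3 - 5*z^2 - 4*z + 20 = (z + 2)*(z^2 - 7*z + 10) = (z - 2)*(z + 2)*(z - 5)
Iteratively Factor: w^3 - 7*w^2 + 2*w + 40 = (w + 2)*(w^2 - 9*w + 20) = (w - 4)*(w + 2)*(w - 5)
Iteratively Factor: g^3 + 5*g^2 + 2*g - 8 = (g - 1)*(g^2 + 6*g + 8) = (g - 1)*(g + 2)*(g + 4)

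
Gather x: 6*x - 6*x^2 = -6*x^2 + 6*x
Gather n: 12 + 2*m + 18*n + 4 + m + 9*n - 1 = 3*m + 27*n + 15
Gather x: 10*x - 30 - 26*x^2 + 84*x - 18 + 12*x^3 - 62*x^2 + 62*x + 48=12*x^3 - 88*x^2 + 156*x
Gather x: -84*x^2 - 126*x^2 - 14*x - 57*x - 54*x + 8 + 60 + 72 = -210*x^2 - 125*x + 140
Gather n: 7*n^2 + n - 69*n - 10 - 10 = 7*n^2 - 68*n - 20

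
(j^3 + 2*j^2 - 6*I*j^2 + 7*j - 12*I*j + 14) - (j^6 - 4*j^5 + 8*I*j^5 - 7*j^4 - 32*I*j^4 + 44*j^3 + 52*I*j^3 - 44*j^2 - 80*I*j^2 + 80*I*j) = -j^6 + 4*j^5 - 8*I*j^5 + 7*j^4 + 32*I*j^4 - 43*j^3 - 52*I*j^3 + 46*j^2 + 74*I*j^2 + 7*j - 92*I*j + 14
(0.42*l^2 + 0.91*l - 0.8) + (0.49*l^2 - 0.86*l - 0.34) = 0.91*l^2 + 0.05*l - 1.14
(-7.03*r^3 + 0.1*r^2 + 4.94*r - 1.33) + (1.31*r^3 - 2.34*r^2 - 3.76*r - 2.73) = -5.72*r^3 - 2.24*r^2 + 1.18*r - 4.06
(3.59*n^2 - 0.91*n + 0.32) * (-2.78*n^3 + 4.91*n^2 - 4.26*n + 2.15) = -9.9802*n^5 + 20.1567*n^4 - 20.6511*n^3 + 13.1663*n^2 - 3.3197*n + 0.688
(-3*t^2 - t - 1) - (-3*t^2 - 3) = 2 - t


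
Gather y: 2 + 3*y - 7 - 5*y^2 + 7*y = -5*y^2 + 10*y - 5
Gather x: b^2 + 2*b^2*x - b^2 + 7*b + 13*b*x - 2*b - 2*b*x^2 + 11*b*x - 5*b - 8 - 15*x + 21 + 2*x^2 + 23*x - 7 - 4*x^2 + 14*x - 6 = x^2*(-2*b - 2) + x*(2*b^2 + 24*b + 22)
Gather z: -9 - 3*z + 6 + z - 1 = -2*z - 4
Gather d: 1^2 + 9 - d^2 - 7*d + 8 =-d^2 - 7*d + 18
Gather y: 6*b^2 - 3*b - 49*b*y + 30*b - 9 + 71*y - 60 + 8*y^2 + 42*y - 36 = 6*b^2 + 27*b + 8*y^2 + y*(113 - 49*b) - 105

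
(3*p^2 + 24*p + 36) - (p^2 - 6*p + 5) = 2*p^2 + 30*p + 31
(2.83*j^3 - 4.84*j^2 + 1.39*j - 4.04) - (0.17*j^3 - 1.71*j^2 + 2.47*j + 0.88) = 2.66*j^3 - 3.13*j^2 - 1.08*j - 4.92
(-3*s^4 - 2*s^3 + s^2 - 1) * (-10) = 30*s^4 + 20*s^3 - 10*s^2 + 10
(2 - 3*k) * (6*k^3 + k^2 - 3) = -18*k^4 + 9*k^3 + 2*k^2 + 9*k - 6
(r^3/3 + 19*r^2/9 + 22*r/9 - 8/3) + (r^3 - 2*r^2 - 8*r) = 4*r^3/3 + r^2/9 - 50*r/9 - 8/3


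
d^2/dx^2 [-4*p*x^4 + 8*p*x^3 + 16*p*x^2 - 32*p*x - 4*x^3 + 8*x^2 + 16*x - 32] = -48*p*x^2 + 48*p*x + 32*p - 24*x + 16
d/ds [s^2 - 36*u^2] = 2*s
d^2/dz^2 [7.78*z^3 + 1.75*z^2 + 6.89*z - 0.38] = 46.68*z + 3.5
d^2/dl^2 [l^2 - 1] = 2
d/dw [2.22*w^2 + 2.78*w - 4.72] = 4.44*w + 2.78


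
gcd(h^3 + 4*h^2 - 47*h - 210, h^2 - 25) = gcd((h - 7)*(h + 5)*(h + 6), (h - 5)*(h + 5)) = h + 5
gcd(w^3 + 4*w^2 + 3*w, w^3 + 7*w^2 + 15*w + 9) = w^2 + 4*w + 3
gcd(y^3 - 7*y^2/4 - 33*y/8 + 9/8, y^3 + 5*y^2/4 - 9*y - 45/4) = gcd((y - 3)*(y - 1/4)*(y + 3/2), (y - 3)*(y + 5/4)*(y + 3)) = y - 3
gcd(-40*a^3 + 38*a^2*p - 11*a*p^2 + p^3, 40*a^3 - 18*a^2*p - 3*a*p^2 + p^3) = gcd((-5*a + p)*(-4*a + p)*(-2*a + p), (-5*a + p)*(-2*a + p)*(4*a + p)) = 10*a^2 - 7*a*p + p^2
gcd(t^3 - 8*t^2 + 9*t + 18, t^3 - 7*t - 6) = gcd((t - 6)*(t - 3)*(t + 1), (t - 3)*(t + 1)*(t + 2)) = t^2 - 2*t - 3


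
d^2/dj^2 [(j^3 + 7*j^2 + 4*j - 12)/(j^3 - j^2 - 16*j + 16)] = 8*(2*j^3 + 21*j^2 + 96*j + 112)/(j^6 - 48*j^4 + 768*j^2 - 4096)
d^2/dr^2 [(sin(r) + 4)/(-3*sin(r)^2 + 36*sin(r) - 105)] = (9*sin(r)^5 + 28*sin(r)^4 + 412*sin(r)^2 + 3131*sin(r) + 183*sin(3*r)/2 - sin(5*r)/2 - 1712)/(3*(sin(r) - 7)^3*(sin(r) - 5)^3)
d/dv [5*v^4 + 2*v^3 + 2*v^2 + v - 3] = 20*v^3 + 6*v^2 + 4*v + 1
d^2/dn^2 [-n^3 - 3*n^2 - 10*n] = -6*n - 6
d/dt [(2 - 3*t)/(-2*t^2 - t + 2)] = (6*t^2 + 3*t - (3*t - 2)*(4*t + 1) - 6)/(2*t^2 + t - 2)^2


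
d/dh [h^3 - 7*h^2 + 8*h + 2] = 3*h^2 - 14*h + 8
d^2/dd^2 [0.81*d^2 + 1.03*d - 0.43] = 1.62000000000000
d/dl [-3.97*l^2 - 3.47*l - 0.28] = -7.94*l - 3.47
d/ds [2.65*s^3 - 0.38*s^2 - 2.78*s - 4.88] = 7.95*s^2 - 0.76*s - 2.78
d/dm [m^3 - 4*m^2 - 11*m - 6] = 3*m^2 - 8*m - 11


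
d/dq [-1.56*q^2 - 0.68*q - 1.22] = -3.12*q - 0.68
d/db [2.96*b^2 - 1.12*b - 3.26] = 5.92*b - 1.12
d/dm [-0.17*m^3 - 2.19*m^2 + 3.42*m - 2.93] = -0.51*m^2 - 4.38*m + 3.42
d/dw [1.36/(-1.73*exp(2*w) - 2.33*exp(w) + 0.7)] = (4.7056*exp(w) + 3.1688)*exp(w)/(1.73*exp(2*w) + 2.33*exp(w) - 0.7)^2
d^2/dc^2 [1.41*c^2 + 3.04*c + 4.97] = 2.82000000000000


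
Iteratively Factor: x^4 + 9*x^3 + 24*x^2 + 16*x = (x)*(x^3 + 9*x^2 + 24*x + 16) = x*(x + 4)*(x^2 + 5*x + 4) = x*(x + 4)^2*(x + 1)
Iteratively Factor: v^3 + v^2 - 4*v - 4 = (v + 2)*(v^2 - v - 2) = (v + 1)*(v + 2)*(v - 2)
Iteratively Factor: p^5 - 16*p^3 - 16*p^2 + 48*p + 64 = (p - 4)*(p^4 + 4*p^3 - 16*p - 16) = (p - 4)*(p + 2)*(p^3 + 2*p^2 - 4*p - 8) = (p - 4)*(p + 2)^2*(p^2 - 4) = (p - 4)*(p + 2)^3*(p - 2)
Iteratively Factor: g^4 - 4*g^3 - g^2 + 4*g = (g + 1)*(g^3 - 5*g^2 + 4*g) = g*(g + 1)*(g^2 - 5*g + 4) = g*(g - 4)*(g + 1)*(g - 1)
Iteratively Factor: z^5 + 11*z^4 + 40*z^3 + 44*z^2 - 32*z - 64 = (z + 4)*(z^4 + 7*z^3 + 12*z^2 - 4*z - 16) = (z + 2)*(z + 4)*(z^3 + 5*z^2 + 2*z - 8) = (z + 2)^2*(z + 4)*(z^2 + 3*z - 4) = (z - 1)*(z + 2)^2*(z + 4)*(z + 4)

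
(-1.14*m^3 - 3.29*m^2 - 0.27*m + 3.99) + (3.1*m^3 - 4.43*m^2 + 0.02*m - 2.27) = 1.96*m^3 - 7.72*m^2 - 0.25*m + 1.72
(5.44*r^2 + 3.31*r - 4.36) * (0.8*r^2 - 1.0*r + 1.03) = 4.352*r^4 - 2.792*r^3 - 1.1948*r^2 + 7.7693*r - 4.4908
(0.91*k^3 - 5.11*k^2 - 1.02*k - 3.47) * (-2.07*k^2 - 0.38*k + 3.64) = -1.8837*k^5 + 10.2319*k^4 + 7.3656*k^3 - 11.0299*k^2 - 2.3942*k - 12.6308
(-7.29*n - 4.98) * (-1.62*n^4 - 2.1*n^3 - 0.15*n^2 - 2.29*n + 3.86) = 11.8098*n^5 + 23.3766*n^4 + 11.5515*n^3 + 17.4411*n^2 - 16.7352*n - 19.2228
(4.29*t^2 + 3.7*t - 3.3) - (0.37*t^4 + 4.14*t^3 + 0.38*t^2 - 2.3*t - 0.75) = -0.37*t^4 - 4.14*t^3 + 3.91*t^2 + 6.0*t - 2.55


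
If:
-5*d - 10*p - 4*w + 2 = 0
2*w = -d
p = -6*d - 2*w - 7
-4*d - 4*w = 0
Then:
No Solution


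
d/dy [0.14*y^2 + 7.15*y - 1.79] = 0.28*y + 7.15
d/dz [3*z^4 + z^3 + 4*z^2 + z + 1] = 12*z^3 + 3*z^2 + 8*z + 1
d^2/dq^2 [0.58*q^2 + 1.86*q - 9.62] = 1.16000000000000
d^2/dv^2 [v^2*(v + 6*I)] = 6*v + 12*I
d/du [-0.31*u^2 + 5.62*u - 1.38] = 5.62 - 0.62*u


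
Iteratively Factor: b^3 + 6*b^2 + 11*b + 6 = (b + 1)*(b^2 + 5*b + 6) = (b + 1)*(b + 2)*(b + 3)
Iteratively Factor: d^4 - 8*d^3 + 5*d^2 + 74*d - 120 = (d - 5)*(d^3 - 3*d^2 - 10*d + 24) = (d - 5)*(d + 3)*(d^2 - 6*d + 8) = (d - 5)*(d - 2)*(d + 3)*(d - 4)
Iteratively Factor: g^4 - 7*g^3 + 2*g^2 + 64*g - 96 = (g - 4)*(g^3 - 3*g^2 - 10*g + 24) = (g - 4)^2*(g^2 + g - 6) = (g - 4)^2*(g - 2)*(g + 3)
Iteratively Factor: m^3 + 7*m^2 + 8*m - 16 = (m - 1)*(m^2 + 8*m + 16) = (m - 1)*(m + 4)*(m + 4)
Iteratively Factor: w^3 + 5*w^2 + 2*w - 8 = (w - 1)*(w^2 + 6*w + 8) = (w - 1)*(w + 4)*(w + 2)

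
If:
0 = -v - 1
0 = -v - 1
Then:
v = -1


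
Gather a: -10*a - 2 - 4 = -10*a - 6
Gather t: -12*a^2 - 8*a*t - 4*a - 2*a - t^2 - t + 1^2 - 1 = -12*a^2 - 6*a - t^2 + t*(-8*a - 1)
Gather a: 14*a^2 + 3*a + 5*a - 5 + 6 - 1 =14*a^2 + 8*a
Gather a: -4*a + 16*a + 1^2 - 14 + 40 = 12*a + 27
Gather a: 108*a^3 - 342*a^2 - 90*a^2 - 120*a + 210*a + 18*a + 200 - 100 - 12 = 108*a^3 - 432*a^2 + 108*a + 88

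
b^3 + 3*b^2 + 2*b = b*(b + 1)*(b + 2)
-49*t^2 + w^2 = (-7*t + w)*(7*t + w)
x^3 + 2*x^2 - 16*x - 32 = (x - 4)*(x + 2)*(x + 4)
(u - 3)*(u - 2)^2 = u^3 - 7*u^2 + 16*u - 12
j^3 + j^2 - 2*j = j*(j - 1)*(j + 2)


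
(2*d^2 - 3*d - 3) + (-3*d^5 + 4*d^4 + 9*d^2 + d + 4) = -3*d^5 + 4*d^4 + 11*d^2 - 2*d + 1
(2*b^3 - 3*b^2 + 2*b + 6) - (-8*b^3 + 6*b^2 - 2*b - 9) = 10*b^3 - 9*b^2 + 4*b + 15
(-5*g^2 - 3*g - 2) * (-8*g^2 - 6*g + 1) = 40*g^4 + 54*g^3 + 29*g^2 + 9*g - 2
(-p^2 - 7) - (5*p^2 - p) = -6*p^2 + p - 7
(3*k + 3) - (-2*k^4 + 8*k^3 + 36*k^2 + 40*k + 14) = 2*k^4 - 8*k^3 - 36*k^2 - 37*k - 11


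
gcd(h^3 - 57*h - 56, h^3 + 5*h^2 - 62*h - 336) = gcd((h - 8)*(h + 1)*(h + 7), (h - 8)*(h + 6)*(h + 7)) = h^2 - h - 56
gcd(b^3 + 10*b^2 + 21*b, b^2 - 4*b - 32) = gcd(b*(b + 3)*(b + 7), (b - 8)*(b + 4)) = 1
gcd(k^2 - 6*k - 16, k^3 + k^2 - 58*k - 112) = k^2 - 6*k - 16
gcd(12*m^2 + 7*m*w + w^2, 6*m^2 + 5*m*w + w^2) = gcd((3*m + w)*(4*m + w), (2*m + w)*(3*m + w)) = 3*m + w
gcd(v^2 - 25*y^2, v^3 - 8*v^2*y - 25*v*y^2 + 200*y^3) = -v^2 + 25*y^2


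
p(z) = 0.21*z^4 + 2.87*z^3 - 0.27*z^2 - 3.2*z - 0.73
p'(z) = 0.84*z^3 + 8.61*z^2 - 0.54*z - 3.2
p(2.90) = 72.57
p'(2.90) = 88.13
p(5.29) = 564.10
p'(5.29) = 359.24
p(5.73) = 738.39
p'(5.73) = 434.43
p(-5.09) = -228.95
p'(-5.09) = 111.84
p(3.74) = 174.75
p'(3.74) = 159.16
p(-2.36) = -25.89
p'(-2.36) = 34.99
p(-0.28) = 0.08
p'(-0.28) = -2.39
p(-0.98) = -0.36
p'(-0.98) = 4.81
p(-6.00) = -339.01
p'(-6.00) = 128.56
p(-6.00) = -339.01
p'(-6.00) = 128.56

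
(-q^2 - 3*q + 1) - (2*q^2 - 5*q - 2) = -3*q^2 + 2*q + 3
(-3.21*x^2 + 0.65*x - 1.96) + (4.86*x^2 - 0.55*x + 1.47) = 1.65*x^2 + 0.1*x - 0.49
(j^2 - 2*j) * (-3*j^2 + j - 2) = -3*j^4 + 7*j^3 - 4*j^2 + 4*j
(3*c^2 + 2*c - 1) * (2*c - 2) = 6*c^3 - 2*c^2 - 6*c + 2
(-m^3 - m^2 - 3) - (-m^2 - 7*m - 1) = -m^3 + 7*m - 2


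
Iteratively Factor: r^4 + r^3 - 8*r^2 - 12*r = (r)*(r^3 + r^2 - 8*r - 12) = r*(r + 2)*(r^2 - r - 6) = r*(r + 2)^2*(r - 3)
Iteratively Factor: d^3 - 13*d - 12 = (d + 3)*(d^2 - 3*d - 4) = (d + 1)*(d + 3)*(d - 4)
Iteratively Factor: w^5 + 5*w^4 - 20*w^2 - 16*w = (w)*(w^4 + 5*w^3 - 20*w - 16) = w*(w + 2)*(w^3 + 3*w^2 - 6*w - 8) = w*(w + 2)*(w + 4)*(w^2 - w - 2) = w*(w - 2)*(w + 2)*(w + 4)*(w + 1)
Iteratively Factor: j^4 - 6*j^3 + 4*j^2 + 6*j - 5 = (j - 1)*(j^3 - 5*j^2 - j + 5) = (j - 5)*(j - 1)*(j^2 - 1) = (j - 5)*(j - 1)^2*(j + 1)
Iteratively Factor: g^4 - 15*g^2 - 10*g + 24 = (g + 2)*(g^3 - 2*g^2 - 11*g + 12) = (g + 2)*(g + 3)*(g^2 - 5*g + 4) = (g - 1)*(g + 2)*(g + 3)*(g - 4)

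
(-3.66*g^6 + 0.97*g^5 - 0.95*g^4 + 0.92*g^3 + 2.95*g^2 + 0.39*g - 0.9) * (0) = 0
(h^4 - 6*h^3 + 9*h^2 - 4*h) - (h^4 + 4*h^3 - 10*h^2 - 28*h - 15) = -10*h^3 + 19*h^2 + 24*h + 15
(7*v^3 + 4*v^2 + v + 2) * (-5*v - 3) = -35*v^4 - 41*v^3 - 17*v^2 - 13*v - 6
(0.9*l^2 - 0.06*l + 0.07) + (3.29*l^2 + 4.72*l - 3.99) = 4.19*l^2 + 4.66*l - 3.92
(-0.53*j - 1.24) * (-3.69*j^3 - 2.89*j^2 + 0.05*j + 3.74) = 1.9557*j^4 + 6.1073*j^3 + 3.5571*j^2 - 2.0442*j - 4.6376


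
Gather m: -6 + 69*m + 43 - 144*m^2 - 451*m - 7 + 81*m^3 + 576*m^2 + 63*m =81*m^3 + 432*m^2 - 319*m + 30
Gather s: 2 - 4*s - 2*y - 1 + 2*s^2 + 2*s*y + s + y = 2*s^2 + s*(2*y - 3) - y + 1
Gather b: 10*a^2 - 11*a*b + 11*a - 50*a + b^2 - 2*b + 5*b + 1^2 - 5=10*a^2 - 39*a + b^2 + b*(3 - 11*a) - 4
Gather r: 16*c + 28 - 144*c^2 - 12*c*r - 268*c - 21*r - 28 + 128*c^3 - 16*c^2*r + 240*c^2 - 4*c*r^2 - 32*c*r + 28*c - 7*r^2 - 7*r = 128*c^3 + 96*c^2 - 224*c + r^2*(-4*c - 7) + r*(-16*c^2 - 44*c - 28)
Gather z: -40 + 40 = 0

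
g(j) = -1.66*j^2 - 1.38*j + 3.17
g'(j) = -3.32*j - 1.38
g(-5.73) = -43.43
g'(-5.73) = 17.64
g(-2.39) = -3.01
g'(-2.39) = 6.55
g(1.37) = -1.84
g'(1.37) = -5.93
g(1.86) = -5.14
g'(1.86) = -7.56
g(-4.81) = -28.60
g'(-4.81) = 14.59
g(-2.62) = -4.61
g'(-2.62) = 7.32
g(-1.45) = 1.68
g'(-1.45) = 3.43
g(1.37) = -1.84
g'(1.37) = -5.93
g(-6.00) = -48.31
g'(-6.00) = 18.54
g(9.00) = -143.71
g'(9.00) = -31.26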